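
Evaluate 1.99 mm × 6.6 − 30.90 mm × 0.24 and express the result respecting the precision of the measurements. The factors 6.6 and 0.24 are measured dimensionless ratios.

1.99 × 6.6 = 13.134 → 13 mm (2 s.f., last digit at the 10^0 place).
30.90 × 0.24 = 7.416 → 7.4 mm (2 s.f., last digit at the 10^-1 place).
Difference: 5.718 mm; keep the coarser place, 10^0.
Result: 6 mm.

6 mm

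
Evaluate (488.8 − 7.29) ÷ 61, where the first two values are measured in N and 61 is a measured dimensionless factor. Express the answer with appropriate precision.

7.9 N

488.8 N − 7.29 N = 481.51 N; the difference is limited to 1 decimal place (4 s.f.).
Carrying full precision, 481.51 ÷ 61 = 7.89360655738… N; 61 has 2 s.f., so the result keeps min(4, 2) = 2 s.f.
Rounded to 2 significant figures: 7.9 N.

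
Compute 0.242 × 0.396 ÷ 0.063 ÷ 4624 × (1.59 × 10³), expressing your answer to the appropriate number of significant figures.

0.242 × 0.396 ÷ 0.063 ÷ 4624 × (1.59 × 10³) = 0.523057340583…
Multiplication/division keeps the fewest significant figures: 0.242 → 3 s.f., 0.396 → 3 s.f., 0.063 → 2 s.f., 4624 → 4 s.f., 1.59 × 10³ → 3 s.f.; limit is 2.
Rounded to 2 significant figures: 0.52.

0.52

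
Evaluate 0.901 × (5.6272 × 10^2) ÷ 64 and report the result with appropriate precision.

7.9

0.901 × (5.6272 × 10^2) ÷ 64 = 7.9220425
Multiplication/division keeps the fewest significant figures: 0.901 → 3 s.f., 5.6272 × 10^2 → 5 s.f., 64 → 2 s.f.; limit is 2.
Rounded to 2 significant figures: 7.9.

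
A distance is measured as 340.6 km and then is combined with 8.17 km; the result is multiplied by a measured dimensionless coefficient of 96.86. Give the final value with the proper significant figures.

340.6 km + 8.17 km = 348.77 km; the sum is limited to 1 decimal place (4 s.f.).
Carrying full precision, 348.77 × 96.86 = 33781.8622 km; 96.86 has 4 s.f., so the result keeps min(4, 4) = 4 s.f.
Rounded to 4 significant figures: 3.378 × 10^4 km.

3.378 × 10^4 km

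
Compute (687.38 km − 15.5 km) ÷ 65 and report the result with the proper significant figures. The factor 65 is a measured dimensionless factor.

10. km

687.38 km − 15.5 km = 671.88 km; the difference is limited to 1 decimal place (4 s.f.).
Carrying full precision, 671.88 ÷ 65 = 10.3366153846… km; 65 has 2 s.f., so the result keeps min(4, 2) = 2 s.f.
Rounded to 2 significant figures: 10. km.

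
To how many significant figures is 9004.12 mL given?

9004.12: zeros between nonzero digits are significant.

6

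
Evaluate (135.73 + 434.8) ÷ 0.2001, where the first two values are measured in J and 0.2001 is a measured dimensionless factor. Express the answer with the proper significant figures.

2851 J

135.73 J + 434.8 J = 570.53 J; the sum is limited to 1 decimal place (4 s.f.).
Carrying full precision, 570.53 ÷ 0.2001 = 2851.22438781… J; 0.2001 has 4 s.f., so the result keeps min(4, 4) = 4 s.f.
Rounded to 4 significant figures: 2851 J.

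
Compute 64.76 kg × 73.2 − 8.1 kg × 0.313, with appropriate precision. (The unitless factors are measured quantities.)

64.76 × 73.2 = 4740.432 → 4.74 × 10^3 kg (3 s.f., last digit at the 10^1 place).
8.1 × 0.313 = 2.5353 → 2.5 kg (2 s.f., last digit at the 10^-1 place).
Difference: 4737.8967 kg; keep the coarser place, 10^1.
Result: 4.74 × 10^3 kg.

4.74 × 10^3 kg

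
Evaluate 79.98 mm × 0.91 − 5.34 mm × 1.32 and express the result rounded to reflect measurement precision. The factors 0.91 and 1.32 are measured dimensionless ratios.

66 mm

79.98 × 0.91 = 72.7818 → 73 mm (2 s.f., last digit at the 10^0 place).
5.34 × 1.32 = 7.0488 → 7.05 mm (3 s.f., last digit at the 10^-2 place).
Difference: 65.733 mm; keep the coarser place, 10^0.
Result: 66 mm.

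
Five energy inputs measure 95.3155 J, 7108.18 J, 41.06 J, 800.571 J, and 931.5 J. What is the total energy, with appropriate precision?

95.3155 J + 7108.18 J + 41.06 J + 800.571 J + 931.5 J = 8976.6265 J.
Addition/subtraction keeps the fewest decimal places: 95.3155 → 4 decimal places, 7108.18 → 2 decimal places, 41.06 → 2 decimal places, 800.571 → 3 decimal places, 931.5 → 1 decimal place; limit is 1.
Rounded to 1 decimal place: 8976.6 J.

8976.6 J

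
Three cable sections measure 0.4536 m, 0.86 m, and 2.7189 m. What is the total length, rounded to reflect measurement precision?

0.4536 m + 0.86 m + 2.7189 m = 4.0325 m.
Addition/subtraction keeps the fewest decimal places: 0.4536 → 4 decimal places, 0.86 → 2 decimal places, 2.7189 → 4 decimal places; limit is 2.
Rounded to 2 decimal places: 4.03 m.

4.03 m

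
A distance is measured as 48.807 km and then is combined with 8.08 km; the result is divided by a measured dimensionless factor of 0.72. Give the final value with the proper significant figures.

79 km

48.807 km + 8.08 km = 56.887 km; the sum is limited to 2 decimal places (4 s.f.).
Carrying full precision, 56.887 ÷ 0.72 = 79.0097222222… km; 0.72 has 2 s.f., so the result keeps min(4, 2) = 2 s.f.
Rounded to 2 significant figures: 79 km.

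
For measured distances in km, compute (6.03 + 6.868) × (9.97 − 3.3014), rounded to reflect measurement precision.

6.03 + 6.868 = 12.898, limited to 2 d.p. → 4 s.f.; 9.97 − 3.3014 = 6.6686, limited to 2 d.p. → 3 s.f.
Carrying full precision, 12.898 × 6.6686 = 86.0116028; keep min(4, 3) = 3 s.f.
Rounded to 3 significant figures: 86.0 km².

86.0 km²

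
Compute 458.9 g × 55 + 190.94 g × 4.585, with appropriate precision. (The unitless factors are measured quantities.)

458.9 × 55 = 25239.5 → 2.5 × 10^4 g (2 s.f., last digit at the 10^3 place).
190.94 × 4.585 = 875.4599 → 875.5 g (4 s.f., last digit at the 10^-1 place).
Sum: 26114.9599 g; keep the coarser place, 10^3.
Result: 2.6 × 10^4 g.

2.6 × 10^4 g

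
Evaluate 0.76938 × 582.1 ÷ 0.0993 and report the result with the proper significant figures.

4.51 × 10^3

0.76938 × 582.1 ÷ 0.0993 = 4510.13190332…
Multiplication/division keeps the fewest significant figures: 0.76938 → 5 s.f., 582.1 → 4 s.f., 0.0993 → 3 s.f.; limit is 3.
Rounded to 3 significant figures: 4.51 × 10^3.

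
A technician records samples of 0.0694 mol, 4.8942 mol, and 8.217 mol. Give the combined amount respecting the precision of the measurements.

13.181 mol

0.0694 mol + 4.8942 mol + 8.217 mol = 13.1806 mol.
Addition/subtraction keeps the fewest decimal places: 0.0694 → 4 decimal places, 4.8942 → 4 decimal places, 8.217 → 3 decimal places; limit is 3.
Rounded to 3 decimal places: 13.181 mol.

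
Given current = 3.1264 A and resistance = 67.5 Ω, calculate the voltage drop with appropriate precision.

voltage drop = 3.1264 A × 67.5 Ω = 211.032 V.
3.1264 has 5 significant figures; 67.5 has 3.
Division/multiplication keeps the fewest: 3 significant figures.
Rounded: 2.11 × 10^2 V.

2.11 × 10^2 V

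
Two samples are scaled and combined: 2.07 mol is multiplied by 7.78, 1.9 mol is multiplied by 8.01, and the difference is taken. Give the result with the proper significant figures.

2.07 × 7.78 = 16.1046 → 16.1 mol (3 s.f., last digit at the 10^-1 place).
1.9 × 8.01 = 15.219 → 15 mol (2 s.f., last digit at the 10^0 place).
Difference: 0.8856 mol; keep the coarser place, 10^0.
Result: 1 mol.

1 mol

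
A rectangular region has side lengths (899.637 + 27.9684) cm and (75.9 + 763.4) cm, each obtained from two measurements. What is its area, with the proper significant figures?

899.637 + 27.9684 = 927.6054, limited to 3 d.p. → 6 s.f.; 75.9 + 763.4 = 839.3, limited to 1 d.p. → 4 s.f.
Carrying full precision, 927.6054 × 839.3 = 778539.21222; keep min(6, 4) = 4 s.f.
Rounded to 4 significant figures: 7.785 × 10^5 cm².

7.785 × 10^5 cm²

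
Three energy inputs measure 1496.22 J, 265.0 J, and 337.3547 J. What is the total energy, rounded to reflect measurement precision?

1496.22 J + 265.0 J + 337.3547 J = 2098.5747 J.
Addition/subtraction keeps the fewest decimal places: 1496.22 → 2 decimal places, 265.0 → 1 decimal place, 337.3547 → 4 decimal places; limit is 1.
Rounded to 1 decimal place: 2.0986 × 10³ J.

2.0986 × 10³ J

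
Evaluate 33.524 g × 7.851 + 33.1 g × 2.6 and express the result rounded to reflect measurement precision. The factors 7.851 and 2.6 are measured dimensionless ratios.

33.524 × 7.851 = 263.196924 → 263.2 g (4 s.f., last digit at the 10^-1 place).
33.1 × 2.6 = 86.06 → 86 g (2 s.f., last digit at the 10^0 place).
Sum: 349.256924 g; keep the coarser place, 10^0.
Result: 349 g.

349 g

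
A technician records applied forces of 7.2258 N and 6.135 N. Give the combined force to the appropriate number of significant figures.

7.2258 N + 6.135 N = 13.3608 N.
Addition/subtraction keeps the fewest decimal places: 7.2258 → 4 decimal places, 6.135 → 3 decimal places; limit is 3.
Rounded to 3 decimal places: 13.361 N.

13.361 N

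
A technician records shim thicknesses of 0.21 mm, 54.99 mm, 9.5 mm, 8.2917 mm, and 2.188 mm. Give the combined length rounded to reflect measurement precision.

0.21 mm + 54.99 mm + 9.5 mm + 8.2917 mm + 2.188 mm = 75.1797 mm.
Addition/subtraction keeps the fewest decimal places: 0.21 → 2 decimal places, 54.99 → 2 decimal places, 9.5 → 1 decimal place, 8.2917 → 4 decimal places, 2.188 → 3 decimal places; limit is 1.
Rounded to 1 decimal place: 75.2 mm.

75.2 mm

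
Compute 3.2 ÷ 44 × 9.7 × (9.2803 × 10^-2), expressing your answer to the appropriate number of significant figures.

0.065

3.2 ÷ 44 × 9.7 × (9.2803 × 10^-2) = 0.0654682981818…
Multiplication/division keeps the fewest significant figures: 3.2 → 2 s.f., 44 → 2 s.f., 9.7 → 2 s.f., 9.2803 × 10^-2 → 5 s.f.; limit is 2.
Rounded to 2 significant figures: 0.065.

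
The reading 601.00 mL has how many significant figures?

5

601.00: trailing zeros after a decimal point are significant; zeros between nonzero digits are significant.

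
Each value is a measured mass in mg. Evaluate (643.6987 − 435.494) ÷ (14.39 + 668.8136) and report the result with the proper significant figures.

643.6987 − 435.494 = 208.2047, limited to 3 d.p. → 6 s.f.; 14.39 + 668.8136 = 683.2036, limited to 2 d.p. → 5 s.f.
Carrying full precision, 208.2047 ÷ 683.2036 = 0.304747662337…; keep min(6, 5) = 5 s.f.
Rounded to 5 significant figures: 0.30475.

0.30475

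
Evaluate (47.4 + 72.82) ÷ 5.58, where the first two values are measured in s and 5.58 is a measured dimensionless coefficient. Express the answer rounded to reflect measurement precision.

47.4 s + 72.82 s = 120.22 s; the sum is limited to 1 decimal place (4 s.f.).
Carrying full precision, 120.22 ÷ 5.58 = 21.5448028674… s; 5.58 has 3 s.f., so the result keeps min(4, 3) = 3 s.f.
Rounded to 3 significant figures: 21.5 s.

21.5 s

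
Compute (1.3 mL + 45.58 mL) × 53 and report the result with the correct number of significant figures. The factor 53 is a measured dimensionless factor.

1.3 mL + 45.58 mL = 46.88 mL; the sum is limited to 1 decimal place (3 s.f.).
Carrying full precision, 46.88 × 53 = 2484.64 mL; 53 has 2 s.f., so the result keeps min(3, 2) = 2 s.f.
Rounded to 2 significant figures: 2.5 × 10^3 mL.

2.5 × 10^3 mL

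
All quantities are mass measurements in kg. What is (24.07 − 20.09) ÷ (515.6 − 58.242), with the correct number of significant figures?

24.07 − 20.09 = 3.98, limited to 2 d.p. → 3 s.f.; 515.6 − 58.242 = 457.358, limited to 1 d.p. → 4 s.f.
Carrying full precision, 3.98 ÷ 457.358 = 0.00870215454852…; keep min(3, 4) = 3 s.f.
Rounded to 3 significant figures: 0.00870.

0.00870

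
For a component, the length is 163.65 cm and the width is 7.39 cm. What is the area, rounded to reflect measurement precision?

area = 163.65 cm × 7.39 cm = 1209.3735 cm².
163.65 has 5 significant figures; 7.39 has 3.
Division/multiplication keeps the fewest: 3 significant figures.
Rounded: 1.21 × 10³ cm².

1.21 × 10³ cm²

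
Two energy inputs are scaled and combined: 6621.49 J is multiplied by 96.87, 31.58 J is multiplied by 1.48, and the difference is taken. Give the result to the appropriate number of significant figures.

6621.49 × 96.87 = 641423.7363 → 6.414 × 10⁵ J (4 s.f., last digit at the 10^2 place).
31.58 × 1.48 = 46.7384 → 46.7 J (3 s.f., last digit at the 10^-1 place).
Difference: 641376.9979 J; keep the coarser place, 10^2.
Result: 6.414 × 10⁵ J.

6.414 × 10⁵ J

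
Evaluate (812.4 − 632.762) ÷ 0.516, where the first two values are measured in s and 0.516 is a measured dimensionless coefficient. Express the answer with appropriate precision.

812.4 s − 632.762 s = 179.638 s; the difference is limited to 1 decimal place (4 s.f.).
Carrying full precision, 179.638 ÷ 0.516 = 348.135658915… s; 0.516 has 3 s.f., so the result keeps min(4, 3) = 3 s.f.
Rounded to 3 significant figures: 348 s.

348 s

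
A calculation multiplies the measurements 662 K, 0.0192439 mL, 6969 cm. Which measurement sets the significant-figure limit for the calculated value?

662 K

662 K → 3 s.f.; 0.0192439 mL → 6 s.f.; 6969 cm → 4 s.f.
The fewest is 3 significant figures, from 662 K.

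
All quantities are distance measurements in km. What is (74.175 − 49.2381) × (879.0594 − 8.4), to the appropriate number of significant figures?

74.175 − 49.2381 = 24.9369, limited to 3 d.p. → 5 s.f.; 879.0594 − 8.4 = 870.6594, limited to 1 d.p. → 4 s.f.
Carrying full precision, 24.9369 × 870.6594 = 21711.5463919…; keep min(5, 4) = 4 s.f.
Rounded to 4 significant figures: 2.171 × 10^4 km².

2.171 × 10^4 km²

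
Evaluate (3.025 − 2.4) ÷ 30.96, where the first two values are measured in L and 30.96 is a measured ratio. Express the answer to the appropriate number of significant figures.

3.025 L − 2.4 L = 0.625 L; the difference is limited to 1 decimal place (1 s.f.).
Carrying full precision, 0.625 ÷ 30.96 = 0.0201873385013… L; 30.96 has 4 s.f., so the result keeps min(1, 4) = 1 s.f.
Rounded to 1 significant figure: 0.02 L.

0.02 L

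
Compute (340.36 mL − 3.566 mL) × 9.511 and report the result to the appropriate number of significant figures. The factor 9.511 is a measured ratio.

340.36 mL − 3.566 mL = 336.794 mL; the difference is limited to 2 decimal places (5 s.f.).
Carrying full precision, 336.794 × 9.511 = 3203.247734 mL; 9.511 has 4 s.f., so the result keeps min(5, 4) = 4 s.f.
Rounded to 4 significant figures: 3203 mL.

3203 mL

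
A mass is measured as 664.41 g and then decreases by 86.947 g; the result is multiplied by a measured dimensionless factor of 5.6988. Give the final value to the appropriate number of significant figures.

664.41 g − 86.947 g = 577.463 g; the difference is limited to 2 decimal places (5 s.f.).
Carrying full precision, 577.463 × 5.6988 = 3290.8461444 g; 5.6988 has 5 s.f., so the result keeps min(5, 5) = 5 s.f.
Rounded to 5 significant figures: 3290.8 g.

3290.8 g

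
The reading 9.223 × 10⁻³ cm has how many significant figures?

9.223 × 10⁻³: in scientific notation every digit of the coefficient is significant.

4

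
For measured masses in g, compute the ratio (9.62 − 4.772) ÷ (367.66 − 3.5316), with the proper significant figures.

9.62 − 4.772 = 4.848, limited to 2 d.p. → 3 s.f.; 367.66 − 3.5316 = 364.1284, limited to 2 d.p. → 5 s.f.
Carrying full precision, 4.848 ÷ 364.1284 = 0.0133139848471…; keep min(3, 5) = 3 s.f.
Rounded to 3 significant figures: 0.0133.

0.0133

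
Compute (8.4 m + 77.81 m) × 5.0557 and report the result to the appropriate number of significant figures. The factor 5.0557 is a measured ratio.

8.4 m + 77.81 m = 86.21 m; the sum is limited to 1 decimal place (3 s.f.).
Carrying full precision, 86.21 × 5.0557 = 435.851897 m; 5.0557 has 5 s.f., so the result keeps min(3, 5) = 3 s.f.
Rounded to 3 significant figures: 436 m.

436 m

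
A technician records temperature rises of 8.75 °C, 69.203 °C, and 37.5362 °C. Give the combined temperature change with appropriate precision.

1.1549 × 10² °C

8.75 °C + 69.203 °C + 37.5362 °C = 115.4892 °C.
Addition/subtraction keeps the fewest decimal places: 8.75 → 2 decimal places, 69.203 → 3 decimal places, 37.5362 → 4 decimal places; limit is 2.
Rounded to 2 decimal places: 1.1549 × 10² °C.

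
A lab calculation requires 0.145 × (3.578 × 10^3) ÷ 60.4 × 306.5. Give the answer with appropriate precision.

2.63 × 10^3

0.145 × (3.578 × 10^3) ÷ 60.4 × 306.5 = 2632.70306291…
Multiplication/division keeps the fewest significant figures: 0.145 → 3 s.f., 3.578 × 10^3 → 4 s.f., 60.4 → 3 s.f., 306.5 → 4 s.f.; limit is 3.
Rounded to 3 significant figures: 2.63 × 10^3.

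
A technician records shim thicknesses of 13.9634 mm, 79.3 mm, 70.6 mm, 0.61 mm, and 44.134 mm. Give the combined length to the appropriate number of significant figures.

208.6 mm

13.9634 mm + 79.3 mm + 70.6 mm + 0.61 mm + 44.134 mm = 208.6074 mm.
Addition/subtraction keeps the fewest decimal places: 13.9634 → 4 decimal places, 79.3 → 1 decimal place, 70.6 → 1 decimal place, 0.61 → 2 decimal places, 44.134 → 3 decimal places; limit is 1.
Rounded to 1 decimal place: 208.6 mm.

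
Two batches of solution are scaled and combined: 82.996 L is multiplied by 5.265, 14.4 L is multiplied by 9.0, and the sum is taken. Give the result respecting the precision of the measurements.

5.7 × 10^2 L

82.996 × 5.265 = 436.97394 → 437.0 L (4 s.f., last digit at the 10^-1 place).
14.4 × 9.0 = 129.6 → 1.3 × 10^2 L (2 s.f., last digit at the 10^1 place).
Sum: 566.57394 L; keep the coarser place, 10^1.
Result: 5.7 × 10^2 L.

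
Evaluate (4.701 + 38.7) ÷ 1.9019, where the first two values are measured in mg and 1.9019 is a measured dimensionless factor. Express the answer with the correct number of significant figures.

4.701 mg + 38.7 mg = 43.401 mg; the sum is limited to 1 decimal place (3 s.f.).
Carrying full precision, 43.401 ÷ 1.9019 = 22.8198117672… mg; 1.9019 has 5 s.f., so the result keeps min(3, 5) = 3 s.f.
Rounded to 3 significant figures: 22.8 mg.

22.8 mg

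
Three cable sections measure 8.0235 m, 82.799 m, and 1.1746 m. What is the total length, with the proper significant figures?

91.997 m

8.0235 m + 82.799 m + 1.1746 m = 91.9971 m.
Addition/subtraction keeps the fewest decimal places: 8.0235 → 4 decimal places, 82.799 → 3 decimal places, 1.1746 → 4 decimal places; limit is 3.
Rounded to 3 decimal places: 91.997 m.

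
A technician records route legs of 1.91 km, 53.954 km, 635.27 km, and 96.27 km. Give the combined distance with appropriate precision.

787.40 km

1.91 km + 53.954 km + 635.27 km + 96.27 km = 787.404 km.
Addition/subtraction keeps the fewest decimal places: 1.91 → 2 decimal places, 53.954 → 3 decimal places, 635.27 → 2 decimal places, 96.27 → 2 decimal places; limit is 2.
Rounded to 2 decimal places: 787.40 km.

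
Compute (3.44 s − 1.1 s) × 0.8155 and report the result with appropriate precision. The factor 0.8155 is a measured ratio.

3.44 s − 1.1 s = 2.34 s; the difference is limited to 1 decimal place (2 s.f.).
Carrying full precision, 2.34 × 0.8155 = 1.90827 s; 0.8155 has 4 s.f., so the result keeps min(2, 4) = 2 s.f.
Rounded to 2 significant figures: 1.9 s.

1.9 s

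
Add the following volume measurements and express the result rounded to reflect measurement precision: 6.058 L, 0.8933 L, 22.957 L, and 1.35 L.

31.26 L

6.058 L + 0.8933 L + 22.957 L + 1.35 L = 31.2583 L.
Addition/subtraction keeps the fewest decimal places: 6.058 → 3 decimal places, 0.8933 → 4 decimal places, 22.957 → 3 decimal places, 1.35 → 2 decimal places; limit is 2.
Rounded to 2 decimal places: 31.26 L.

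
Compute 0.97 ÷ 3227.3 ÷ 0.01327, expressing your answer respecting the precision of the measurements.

0.97 ÷ 3227.3 ÷ 0.01327 = 0.0226496488569…
Multiplication/division keeps the fewest significant figures: 0.97 → 2 s.f., 3227.3 → 5 s.f., 0.01327 → 4 s.f.; limit is 2.
Rounded to 2 significant figures: 0.023.

0.023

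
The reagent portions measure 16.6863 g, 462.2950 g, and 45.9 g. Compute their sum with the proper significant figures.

524.9 g

16.6863 g + 462.2950 g + 45.9 g = 524.8813 g.
Addition/subtraction keeps the fewest decimal places: 16.6863 → 4 decimal places, 462.2950 → 4 decimal places, 45.9 → 1 decimal place; limit is 1.
Rounded to 1 decimal place: 524.9 g.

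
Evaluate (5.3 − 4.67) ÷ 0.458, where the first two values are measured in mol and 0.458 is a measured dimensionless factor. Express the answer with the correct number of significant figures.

5.3 mol − 4.67 mol = 0.63 mol; the difference is limited to 1 decimal place (1 s.f.).
Carrying full precision, 0.63 ÷ 0.458 = 1.37554585153… mol; 0.458 has 3 s.f., so the result keeps min(1, 3) = 1 s.f.
Rounded to 1 significant figure: 1 mol.

1 mol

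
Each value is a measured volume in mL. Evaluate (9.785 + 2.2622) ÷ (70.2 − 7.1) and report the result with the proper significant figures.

1.91 × 10^-1

9.785 + 2.2622 = 12.0472, limited to 3 d.p. → 5 s.f.; 70.2 − 7.1 = 63.1, limited to 1 d.p. → 3 s.f.
Carrying full precision, 12.0472 ÷ 63.1 = 0.190922345483…; keep min(5, 3) = 3 s.f.
Rounded to 3 significant figures: 1.91 × 10^-1.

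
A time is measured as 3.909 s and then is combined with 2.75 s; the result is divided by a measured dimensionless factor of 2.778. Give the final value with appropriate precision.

2.40 s

3.909 s + 2.75 s = 6.659 s; the sum is limited to 2 decimal places (3 s.f.).
Carrying full precision, 6.659 ÷ 2.778 = 2.39704823614… s; 2.778 has 4 s.f., so the result keeps min(3, 4) = 3 s.f.
Rounded to 3 significant figures: 2.40 s.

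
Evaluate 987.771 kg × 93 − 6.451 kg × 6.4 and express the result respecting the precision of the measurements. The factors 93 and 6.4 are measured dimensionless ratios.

9.2 × 10^4 kg

987.771 × 93 = 91862.703 → 9.2 × 10^4 kg (2 s.f., last digit at the 10^3 place).
6.451 × 6.4 = 41.2864 → 41 kg (2 s.f., last digit at the 10^0 place).
Difference: 91821.4166 kg; keep the coarser place, 10^3.
Result: 9.2 × 10^4 kg.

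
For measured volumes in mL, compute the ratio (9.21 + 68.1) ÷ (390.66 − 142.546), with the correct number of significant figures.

9.21 + 68.1 = 77.31, limited to 1 d.p. → 3 s.f.; 390.66 − 142.546 = 248.114, limited to 2 d.p. → 5 s.f.
Carrying full precision, 77.31 ÷ 248.114 = 0.311590639787…; keep min(3, 5) = 3 s.f.
Rounded to 3 significant figures: 3.12 × 10⁻¹.

3.12 × 10⁻¹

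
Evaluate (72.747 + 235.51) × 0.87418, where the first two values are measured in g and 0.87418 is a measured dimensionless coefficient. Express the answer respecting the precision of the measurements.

72.747 g + 235.51 g = 308.257 g; the sum is limited to 2 decimal places (5 s.f.).
Carrying full precision, 308.257 × 0.87418 = 269.47210426 g; 0.87418 has 5 s.f., so the result keeps min(5, 5) = 5 s.f.
Rounded to 5 significant figures: 269.47 g.

269.47 g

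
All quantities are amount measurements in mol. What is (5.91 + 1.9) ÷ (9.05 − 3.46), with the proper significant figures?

5.91 + 1.9 = 7.81, limited to 1 d.p. → 2 s.f.; 9.05 − 3.46 = 5.59, limited to 2 d.p. → 3 s.f.
Carrying full precision, 7.81 ÷ 5.59 = 1.39713774597…; keep min(2, 3) = 2 s.f.
Rounded to 2 significant figures: 1.4.

1.4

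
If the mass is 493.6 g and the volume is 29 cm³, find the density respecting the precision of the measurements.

17 g/cm³

density = 493.6 g ÷ 29 cm³ = 17.0206896552… g/cm³.
493.6 has 4 significant figures; 29 has 2.
Division/multiplication keeps the fewest: 2 significant figures.
Rounded: 17 g/cm³.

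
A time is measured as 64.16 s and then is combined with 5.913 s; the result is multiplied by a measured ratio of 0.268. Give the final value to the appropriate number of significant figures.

64.16 s + 5.913 s = 70.073 s; the sum is limited to 2 decimal places (4 s.f.).
Carrying full precision, 70.073 × 0.268 = 18.779564 s; 0.268 has 3 s.f., so the result keeps min(4, 3) = 3 s.f.
Rounded to 3 significant figures: 18.8 s.

18.8 s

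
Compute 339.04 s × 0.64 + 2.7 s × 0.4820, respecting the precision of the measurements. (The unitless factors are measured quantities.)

2.2 × 10² s

339.04 × 0.64 = 216.9856 → 2.2 × 10² s (2 s.f., last digit at the 10^1 place).
2.7 × 0.4820 = 1.3014 → 1.3 s (2 s.f., last digit at the 10^-1 place).
Sum: 218.287 s; keep the coarser place, 10^1.
Result: 2.2 × 10² s.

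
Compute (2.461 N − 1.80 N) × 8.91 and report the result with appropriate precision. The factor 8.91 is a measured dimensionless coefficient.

2.461 N − 1.80 N = 0.661 N; the difference is limited to 2 decimal places (2 s.f.).
Carrying full precision, 0.661 × 8.91 = 5.88951 N; 8.91 has 3 s.f., so the result keeps min(2, 3) = 2 s.f.
Rounded to 2 significant figures: 5.9 N.

5.9 N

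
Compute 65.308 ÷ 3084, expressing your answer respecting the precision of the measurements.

0.02118

65.308 ÷ 3084 = 0.0211763942931…
Multiplication/division keeps the fewest significant figures: 65.308 → 5 s.f., 3084 → 4 s.f.; limit is 4.
Rounded to 4 significant figures: 0.02118.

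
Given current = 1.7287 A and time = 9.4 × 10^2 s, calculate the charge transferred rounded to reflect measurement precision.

charge transferred = 1.7287 A × 9.4 × 10^2 s = 1624.978 C.
1.7287 has 5 significant figures; 9.4 × 10^2 has 2.
Division/multiplication keeps the fewest: 2 significant figures.
Rounded: 1.6 × 10^3 C.

1.6 × 10^3 C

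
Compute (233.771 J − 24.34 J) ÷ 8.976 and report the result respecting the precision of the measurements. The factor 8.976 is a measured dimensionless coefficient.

233.771 J − 24.34 J = 209.431 J; the difference is limited to 2 decimal places (5 s.f.).
Carrying full precision, 209.431 ÷ 8.976 = 23.3323306595… J; 8.976 has 4 s.f., so the result keeps min(5, 4) = 4 s.f.
Rounded to 4 significant figures: 23.33 J.

23.33 J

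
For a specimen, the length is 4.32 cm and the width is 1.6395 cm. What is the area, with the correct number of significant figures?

7.08 cm²

area = 4.32 cm × 1.6395 cm = 7.08264 cm².
4.32 has 3 significant figures; 1.6395 has 5.
Division/multiplication keeps the fewest: 3 significant figures.
Rounded: 7.08 cm².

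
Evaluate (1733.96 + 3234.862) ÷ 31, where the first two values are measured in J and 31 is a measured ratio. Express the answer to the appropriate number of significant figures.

1.6 × 10² J

1733.96 J + 3234.862 J = 4968.822 J; the sum is limited to 2 decimal places (6 s.f.).
Carrying full precision, 4968.822 ÷ 31 = 160.284580645… J; 31 has 2 s.f., so the result keeps min(6, 2) = 2 s.f.
Rounded to 2 significant figures: 1.6 × 10² J.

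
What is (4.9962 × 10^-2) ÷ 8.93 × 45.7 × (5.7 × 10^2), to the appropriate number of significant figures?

(4.9962 × 10^-2) ÷ 8.93 × 45.7 × (5.7 × 10^2) = 145.740217021…
Multiplication/division keeps the fewest significant figures: 4.9962 × 10^-2 → 5 s.f., 8.93 → 3 s.f., 45.7 → 3 s.f., 5.7 × 10^2 → 2 s.f.; limit is 2.
Rounded to 2 significant figures: 1.5 × 10^2.

1.5 × 10^2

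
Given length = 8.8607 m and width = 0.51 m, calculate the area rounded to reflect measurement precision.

area = 8.8607 m × 0.51 m = 4.518957 m².
8.8607 has 5 significant figures; 0.51 has 2.
Division/multiplication keeps the fewest: 2 significant figures.
Rounded: 4.5 m².

4.5 m²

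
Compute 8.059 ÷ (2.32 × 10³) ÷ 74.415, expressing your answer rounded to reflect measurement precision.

4.67 × 10⁻⁵

8.059 ÷ (2.32 × 10³) ÷ 74.415 = 0.0000466801974945…
Multiplication/division keeps the fewest significant figures: 8.059 → 4 s.f., 2.32 × 10³ → 3 s.f., 74.415 → 5 s.f.; limit is 3.
Rounded to 3 significant figures: 4.67 × 10⁻⁵.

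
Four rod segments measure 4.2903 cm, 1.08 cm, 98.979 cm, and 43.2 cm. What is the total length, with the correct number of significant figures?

147.5 cm

4.2903 cm + 1.08 cm + 98.979 cm + 43.2 cm = 147.5493 cm.
Addition/subtraction keeps the fewest decimal places: 4.2903 → 4 decimal places, 1.08 → 2 decimal places, 98.979 → 3 decimal places, 43.2 → 1 decimal place; limit is 1.
Rounded to 1 decimal place: 147.5 cm.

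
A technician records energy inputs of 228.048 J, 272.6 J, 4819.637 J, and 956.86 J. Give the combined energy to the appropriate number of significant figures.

228.048 J + 272.6 J + 4819.637 J + 956.86 J = 6277.145 J.
Addition/subtraction keeps the fewest decimal places: 228.048 → 3 decimal places, 272.6 → 1 decimal place, 4819.637 → 3 decimal places, 956.86 → 2 decimal places; limit is 1.
Rounded to 1 decimal place: 6277.1 J.

6277.1 J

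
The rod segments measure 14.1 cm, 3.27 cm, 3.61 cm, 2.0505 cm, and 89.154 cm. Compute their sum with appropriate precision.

112.2 cm

14.1 cm + 3.27 cm + 3.61 cm + 2.0505 cm + 89.154 cm = 112.1845 cm.
Addition/subtraction keeps the fewest decimal places: 14.1 → 1 decimal place, 3.27 → 2 decimal places, 3.61 → 2 decimal places, 2.0505 → 4 decimal places, 89.154 → 3 decimal places; limit is 1.
Rounded to 1 decimal place: 112.2 cm.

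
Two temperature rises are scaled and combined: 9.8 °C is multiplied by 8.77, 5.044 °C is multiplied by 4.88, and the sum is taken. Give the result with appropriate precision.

111 °C

9.8 × 8.77 = 85.946 → 86 °C (2 s.f., last digit at the 10^0 place).
5.044 × 4.88 = 24.61472 → 24.6 °C (3 s.f., last digit at the 10^-1 place).
Sum: 110.56072 °C; keep the coarser place, 10^0.
Result: 111 °C.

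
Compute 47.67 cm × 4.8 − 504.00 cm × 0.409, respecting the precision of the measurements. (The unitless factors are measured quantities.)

47.67 × 4.8 = 228.816 → 2.3 × 10^2 cm (2 s.f., last digit at the 10^1 place).
504.00 × 0.409 = 206.136 → 206 cm (3 s.f., last digit at the 10^0 place).
Difference: 22.68 cm; keep the coarser place, 10^1.
Result: 2 × 10^1 cm.

2 × 10^1 cm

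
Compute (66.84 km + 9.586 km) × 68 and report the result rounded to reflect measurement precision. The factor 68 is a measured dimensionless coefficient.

66.84 km + 9.586 km = 76.426 km; the sum is limited to 2 decimal places (4 s.f.).
Carrying full precision, 76.426 × 68 = 5196.968 km; 68 has 2 s.f., so the result keeps min(4, 2) = 2 s.f.
Rounded to 2 significant figures: 5.2 × 10^3 km.

5.2 × 10^3 km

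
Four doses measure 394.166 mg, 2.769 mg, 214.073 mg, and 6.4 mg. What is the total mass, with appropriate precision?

617.4 mg

394.166 mg + 2.769 mg + 214.073 mg + 6.4 mg = 617.408 mg.
Addition/subtraction keeps the fewest decimal places: 394.166 → 3 decimal places, 2.769 → 3 decimal places, 214.073 → 3 decimal places, 6.4 → 1 decimal place; limit is 1.
Rounded to 1 decimal place: 617.4 mg.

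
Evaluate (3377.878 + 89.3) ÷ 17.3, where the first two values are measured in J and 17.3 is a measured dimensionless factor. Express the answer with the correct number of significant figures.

3377.878 J + 89.3 J = 3467.178 J; the sum is limited to 1 decimal place (5 s.f.).
Carrying full precision, 3467.178 ÷ 17.3 = 200.414913295… J; 17.3 has 3 s.f., so the result keeps min(5, 3) = 3 s.f.
Rounded to 3 significant figures: 2.00 × 10² J.

2.00 × 10² J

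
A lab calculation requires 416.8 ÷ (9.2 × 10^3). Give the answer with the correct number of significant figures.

0.045

416.8 ÷ (9.2 × 10^3) = 0.0453043478261…
Multiplication/division keeps the fewest significant figures: 416.8 → 4 s.f., 9.2 × 10^3 → 2 s.f.; limit is 2.
Rounded to 2 significant figures: 0.045.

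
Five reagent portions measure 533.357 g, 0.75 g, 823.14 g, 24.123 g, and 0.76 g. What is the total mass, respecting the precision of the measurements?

1.38213 × 10³ g

533.357 g + 0.75 g + 823.14 g + 24.123 g + 0.76 g = 1382.130 g.
Addition/subtraction keeps the fewest decimal places: 533.357 → 3 decimal places, 0.75 → 2 decimal places, 823.14 → 2 decimal places, 24.123 → 3 decimal places, 0.76 → 2 decimal places; limit is 2.
Rounded to 2 decimal places: 1.38213 × 10³ g.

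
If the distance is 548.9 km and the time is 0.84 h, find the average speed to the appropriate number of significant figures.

average speed = 548.9 km ÷ 0.84 h = 653.452380952… km/h.
548.9 has 4 significant figures; 0.84 has 2.
Division/multiplication keeps the fewest: 2 significant figures.
Rounded: 6.5 × 10^2 km/h.

6.5 × 10^2 km/h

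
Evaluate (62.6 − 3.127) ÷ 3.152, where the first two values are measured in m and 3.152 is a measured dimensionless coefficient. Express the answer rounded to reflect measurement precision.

18.9 m

62.6 m − 3.127 m = 59.473 m; the difference is limited to 1 decimal place (3 s.f.).
Carrying full precision, 59.473 ÷ 3.152 = 18.8683375635… m; 3.152 has 4 s.f., so the result keeps min(3, 4) = 3 s.f.
Rounded to 3 significant figures: 18.9 m.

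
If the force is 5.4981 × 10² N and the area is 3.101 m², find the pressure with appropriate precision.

177.3 Pa

pressure = 5.4981 × 10² N ÷ 3.101 m² = 177.300870687… Pa.
5.4981 × 10² has 5 significant figures; 3.101 has 4.
Division/multiplication keeps the fewest: 4 significant figures.
Rounded: 177.3 Pa.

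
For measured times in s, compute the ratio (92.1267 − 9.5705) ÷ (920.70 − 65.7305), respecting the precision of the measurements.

0.096560

92.1267 − 9.5705 = 82.5562, limited to 4 d.p. → 6 s.f.; 920.70 − 65.7305 = 854.9695, limited to 2 d.p. → 5 s.f.
Carrying full precision, 82.5562 ÷ 854.9695 = 0.0965604036167…; keep min(6, 5) = 5 s.f.
Rounded to 5 significant figures: 0.096560.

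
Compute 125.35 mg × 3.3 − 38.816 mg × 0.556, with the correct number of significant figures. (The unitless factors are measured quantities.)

125.35 × 3.3 = 413.655 → 4.1 × 10² mg (2 s.f., last digit at the 10^1 place).
38.816 × 0.556 = 21.581696 → 21.6 mg (3 s.f., last digit at the 10^-1 place).
Difference: 392.073304 mg; keep the coarser place, 10^1.
Result: 3.9 × 10² mg.

3.9 × 10² mg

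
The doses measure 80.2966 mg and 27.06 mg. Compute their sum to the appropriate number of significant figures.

107.36 mg

80.2966 mg + 27.06 mg = 107.3566 mg.
Addition/subtraction keeps the fewest decimal places: 80.2966 → 4 decimal places, 27.06 → 2 decimal places; limit is 2.
Rounded to 2 decimal places: 107.36 mg.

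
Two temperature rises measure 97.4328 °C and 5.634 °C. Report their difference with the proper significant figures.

97.4328 °C − 5.634 °C = 91.7988 °C.
Addition/subtraction keeps the fewest decimal places: 97.4328 → 4 decimal places, 5.634 → 3 decimal places; limit is 3.
Rounded to 3 decimal places: 91.799 °C.

91.799 °C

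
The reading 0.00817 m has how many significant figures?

0.00817: leading zeros are not significant.

3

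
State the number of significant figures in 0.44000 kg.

5

0.44000: leading zeros are not significant; trailing zeros after a decimal point are significant.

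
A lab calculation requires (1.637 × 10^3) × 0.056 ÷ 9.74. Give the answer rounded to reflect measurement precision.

(1.637 × 10^3) × 0.056 ÷ 9.74 = 9.41190965092…
Multiplication/division keeps the fewest significant figures: 1.637 × 10^3 → 4 s.f., 0.056 → 2 s.f., 9.74 → 3 s.f.; limit is 2.
Rounded to 2 significant figures: 9.4.

9.4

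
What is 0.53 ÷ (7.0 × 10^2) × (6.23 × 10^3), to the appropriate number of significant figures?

0.53 ÷ (7.0 × 10^2) × (6.23 × 10^3) = 4.717
Multiplication/division keeps the fewest significant figures: 0.53 → 2 s.f., 7.0 × 10^2 → 2 s.f., 6.23 × 10^3 → 3 s.f.; limit is 2.
Rounded to 2 significant figures: 4.7.

4.7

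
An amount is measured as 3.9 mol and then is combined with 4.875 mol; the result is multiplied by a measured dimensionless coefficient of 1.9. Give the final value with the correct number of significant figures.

3.9 mol + 4.875 mol = 8.775 mol; the sum is limited to 1 decimal place (2 s.f.).
Carrying full precision, 8.775 × 1.9 = 16.6725 mol; 1.9 has 2 s.f., so the result keeps min(2, 2) = 2 s.f.
Rounded to 2 significant figures: 17 mol.

17 mol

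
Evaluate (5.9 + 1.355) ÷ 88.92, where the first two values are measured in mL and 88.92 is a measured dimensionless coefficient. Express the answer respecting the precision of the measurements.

5.9 mL + 1.355 mL = 7.255 mL; the sum is limited to 1 decimal place (2 s.f.).
Carrying full precision, 7.255 ÷ 88.92 = 0.0815901934323… mL; 88.92 has 4 s.f., so the result keeps min(2, 4) = 2 s.f.
Rounded to 2 significant figures: 0.082 mL.

0.082 mL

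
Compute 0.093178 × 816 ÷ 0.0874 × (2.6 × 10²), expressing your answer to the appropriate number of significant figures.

0.093178 × 816 ÷ 0.0874 × (2.6 × 10²) = 226185.863616…
Multiplication/division keeps the fewest significant figures: 0.093178 → 5 s.f., 816 → 3 s.f., 0.0874 → 3 s.f., 2.6 × 10² → 2 s.f.; limit is 2.
Rounded to 2 significant figures: 2.3 × 10⁵.

2.3 × 10⁵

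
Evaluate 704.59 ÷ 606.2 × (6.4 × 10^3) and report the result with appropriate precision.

7.4 × 10^3

704.59 ÷ 606.2 × (6.4 × 10^3) = 7438.75948532…
Multiplication/division keeps the fewest significant figures: 704.59 → 5 s.f., 606.2 → 4 s.f., 6.4 × 10^3 → 2 s.f.; limit is 2.
Rounded to 2 significant figures: 7.4 × 10^3.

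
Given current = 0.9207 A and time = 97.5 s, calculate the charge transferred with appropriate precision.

89.8 C

charge transferred = 0.9207 A × 97.5 s = 89.76825 C.
0.9207 has 4 significant figures; 97.5 has 3.
Division/multiplication keeps the fewest: 3 significant figures.
Rounded: 89.8 C.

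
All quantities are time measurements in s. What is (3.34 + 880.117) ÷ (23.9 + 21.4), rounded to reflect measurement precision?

3.34 + 880.117 = 883.457, limited to 2 d.p. → 5 s.f.; 23.9 + 21.4 = 45.3, limited to 1 d.p. → 3 s.f.
Carrying full precision, 883.457 ÷ 45.3 = 19.5023620309…; keep min(5, 3) = 3 s.f.
Rounded to 3 significant figures: 19.5.

19.5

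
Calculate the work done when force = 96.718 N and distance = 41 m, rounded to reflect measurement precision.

work done = 96.718 N × 41 m = 3965.438 J.
96.718 has 5 significant figures; 41 has 2.
Division/multiplication keeps the fewest: 2 significant figures.
Rounded: 4.0 × 10^3 J.

4.0 × 10^3 J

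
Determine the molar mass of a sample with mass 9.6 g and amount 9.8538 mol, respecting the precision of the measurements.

0.97 g/mol

molar mass = 9.6 g ÷ 9.8538 mol = 0.974243439079… g/mol.
9.6 has 2 significant figures; 9.8538 has 5.
Division/multiplication keeps the fewest: 2 significant figures.
Rounded: 0.97 g/mol.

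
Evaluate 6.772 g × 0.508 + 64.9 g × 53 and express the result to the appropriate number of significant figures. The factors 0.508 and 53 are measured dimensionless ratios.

3.4 × 10³ g

6.772 × 0.508 = 3.440176 → 3.44 g (3 s.f., last digit at the 10^-2 place).
64.9 × 53 = 3439.7 → 3.4 × 10³ g (2 s.f., last digit at the 10^2 place).
Sum: 3443.140176 g; keep the coarser place, 10^2.
Result: 3.4 × 10³ g.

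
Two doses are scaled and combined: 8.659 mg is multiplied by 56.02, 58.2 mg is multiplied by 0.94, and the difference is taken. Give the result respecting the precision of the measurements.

430. mg

8.659 × 56.02 = 485.07718 → 485.1 mg (4 s.f., last digit at the 10^-1 place).
58.2 × 0.94 = 54.708 → 55 mg (2 s.f., last digit at the 10^0 place).
Difference: 430.36918 mg; keep the coarser place, 10^0.
Result: 430. mg.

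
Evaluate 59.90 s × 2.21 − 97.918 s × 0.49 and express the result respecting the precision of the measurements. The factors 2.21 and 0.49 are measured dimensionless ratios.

59.90 × 2.21 = 132.379 → 132 s (3 s.f., last digit at the 10^0 place).
97.918 × 0.49 = 47.97982 → 48 s (2 s.f., last digit at the 10^0 place).
Difference: 84.39918 s; keep the coarser place, 10^0.
Result: 84 s.

84 s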